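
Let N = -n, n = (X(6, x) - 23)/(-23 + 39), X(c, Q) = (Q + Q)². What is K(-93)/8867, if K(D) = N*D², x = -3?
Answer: -112437/141872 ≈ -0.79252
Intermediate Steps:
X(c, Q) = 4*Q² (X(c, Q) = (2*Q)² = 4*Q²)
n = 13/16 (n = (4*(-3)² - 23)/(-23 + 39) = (4*9 - 23)/16 = (36 - 23)*(1/16) = 13*(1/16) = 13/16 ≈ 0.81250)
N = -13/16 (N = -1*13/16 = -13/16 ≈ -0.81250)
K(D) = -13*D²/16
K(-93)/8867 = -13/16*(-93)²/8867 = -13/16*8649*(1/8867) = -112437/16*1/8867 = -112437/141872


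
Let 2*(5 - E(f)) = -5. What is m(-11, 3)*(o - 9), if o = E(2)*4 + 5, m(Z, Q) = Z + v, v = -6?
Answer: -442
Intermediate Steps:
E(f) = 15/2 (E(f) = 5 - ½*(-5) = 5 + 5/2 = 15/2)
m(Z, Q) = -6 + Z (m(Z, Q) = Z - 6 = -6 + Z)
o = 35 (o = (15/2)*4 + 5 = 30 + 5 = 35)
m(-11, 3)*(o - 9) = (-6 - 11)*(35 - 9) = -17*26 = -442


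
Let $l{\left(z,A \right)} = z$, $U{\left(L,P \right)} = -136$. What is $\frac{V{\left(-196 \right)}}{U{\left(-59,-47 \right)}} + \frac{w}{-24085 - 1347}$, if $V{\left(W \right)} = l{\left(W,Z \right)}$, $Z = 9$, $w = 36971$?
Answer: $- \frac{29}{2312} \approx -0.012543$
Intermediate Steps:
$V{\left(W \right)} = W$
$\frac{V{\left(-196 \right)}}{U{\left(-59,-47 \right)}} + \frac{w}{-24085 - 1347} = - \frac{196}{-136} + \frac{36971}{-24085 - 1347} = \left(-196\right) \left(- \frac{1}{136}\right) + \frac{36971}{-25432} = \frac{49}{34} + 36971 \left(- \frac{1}{25432}\right) = \frac{49}{34} - \frac{3361}{2312} = - \frac{29}{2312}$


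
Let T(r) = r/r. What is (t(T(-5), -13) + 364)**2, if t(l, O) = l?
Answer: 133225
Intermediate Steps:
T(r) = 1
(t(T(-5), -13) + 364)**2 = (1 + 364)**2 = 365**2 = 133225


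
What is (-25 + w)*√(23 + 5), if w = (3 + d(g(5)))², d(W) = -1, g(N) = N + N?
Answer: -42*√7 ≈ -111.12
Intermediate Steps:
g(N) = 2*N
w = 4 (w = (3 - 1)² = 2² = 4)
(-25 + w)*√(23 + 5) = (-25 + 4)*√(23 + 5) = -42*√7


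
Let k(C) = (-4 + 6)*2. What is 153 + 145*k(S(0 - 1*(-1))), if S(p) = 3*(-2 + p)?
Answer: 733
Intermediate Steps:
S(p) = -6 + 3*p
k(C) = 4 (k(C) = 2*2 = 4)
153 + 145*k(S(0 - 1*(-1))) = 153 + 145*4 = 153 + 580 = 733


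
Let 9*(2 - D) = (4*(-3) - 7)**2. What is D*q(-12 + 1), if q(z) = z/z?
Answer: -343/9 ≈ -38.111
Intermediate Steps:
q(z) = 1
D = -343/9 (D = 2 - (4*(-3) - 7)**2/9 = 2 - (-12 - 7)**2/9 = 2 - 1/9*(-19)**2 = 2 - 1/9*361 = 2 - 361/9 = -343/9 ≈ -38.111)
D*q(-12 + 1) = -343/9*1 = -343/9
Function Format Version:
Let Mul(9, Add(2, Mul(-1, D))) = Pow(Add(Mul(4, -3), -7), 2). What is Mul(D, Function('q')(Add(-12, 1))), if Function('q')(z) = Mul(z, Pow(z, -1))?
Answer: Rational(-343, 9) ≈ -38.111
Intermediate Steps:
Function('q')(z) = 1
D = Rational(-343, 9) (D = Add(2, Mul(Rational(-1, 9), Pow(Add(Mul(4, -3), -7), 2))) = Add(2, Mul(Rational(-1, 9), Pow(Add(-12, -7), 2))) = Add(2, Mul(Rational(-1, 9), Pow(-19, 2))) = Add(2, Mul(Rational(-1, 9), 361)) = Add(2, Rational(-361, 9)) = Rational(-343, 9) ≈ -38.111)
Mul(D, Function('q')(Add(-12, 1))) = Mul(Rational(-343, 9), 1) = Rational(-343, 9)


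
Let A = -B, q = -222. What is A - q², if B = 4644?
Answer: -53928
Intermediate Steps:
A = -4644 (A = -1*4644 = -4644)
A - q² = -4644 - 1*(-222)² = -4644 - 1*49284 = -4644 - 49284 = -53928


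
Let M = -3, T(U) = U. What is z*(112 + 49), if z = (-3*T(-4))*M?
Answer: -5796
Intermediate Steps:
z = -36 (z = -3*(-4)*(-3) = 12*(-3) = -36)
z*(112 + 49) = -36*(112 + 49) = -36*161 = -5796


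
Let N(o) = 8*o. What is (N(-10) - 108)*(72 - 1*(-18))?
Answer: -16920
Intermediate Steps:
(N(-10) - 108)*(72 - 1*(-18)) = (8*(-10) - 108)*(72 - 1*(-18)) = (-80 - 108)*(72 + 18) = -188*90 = -16920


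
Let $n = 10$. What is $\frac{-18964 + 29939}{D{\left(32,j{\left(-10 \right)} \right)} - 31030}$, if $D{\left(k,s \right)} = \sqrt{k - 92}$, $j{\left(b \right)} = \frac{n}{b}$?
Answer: $- \frac{34055425}{96286096} - \frac{2195 i \sqrt{15}}{96286096} \approx -0.35369 - 8.8291 \cdot 10^{-5} i$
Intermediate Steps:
$j{\left(b \right)} = \frac{10}{b}$
$D{\left(k,s \right)} = \sqrt{-92 + k}$
$\frac{-18964 + 29939}{D{\left(32,j{\left(-10 \right)} \right)} - 31030} = \frac{-18964 + 29939}{\sqrt{-92 + 32} - 31030} = \frac{10975}{\sqrt{-60} - 31030} = \frac{10975}{2 i \sqrt{15} - 31030} = \frac{10975}{-31030 + 2 i \sqrt{15}}$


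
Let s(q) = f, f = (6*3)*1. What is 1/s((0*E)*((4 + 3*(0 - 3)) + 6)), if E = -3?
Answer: 1/18 ≈ 0.055556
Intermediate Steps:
f = 18 (f = 18*1 = 18)
s(q) = 18
1/s((0*E)*((4 + 3*(0 - 3)) + 6)) = 1/18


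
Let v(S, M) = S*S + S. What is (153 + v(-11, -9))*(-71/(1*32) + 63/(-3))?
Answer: -195409/32 ≈ -6106.5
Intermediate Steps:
v(S, M) = S + S² (v(S, M) = S² + S = S + S²)
(153 + v(-11, -9))*(-71/(1*32) + 63/(-3)) = (153 - 11*(1 - 11))*(-71/(1*32) + 63/(-3)) = (153 - 11*(-10))*(-71/32 + 63*(-⅓)) = (153 + 110)*(-71*1/32 - 21) = 263*(-71/32 - 21) = 263*(-743/32) = -195409/32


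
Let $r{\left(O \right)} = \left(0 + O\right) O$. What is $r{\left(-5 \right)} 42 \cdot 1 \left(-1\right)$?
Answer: $-1050$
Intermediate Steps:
$r{\left(O \right)} = O^{2}$ ($r{\left(O \right)} = O O = O^{2}$)
$r{\left(-5 \right)} 42 \cdot 1 \left(-1\right) = \left(-5\right)^{2} \cdot 42 \cdot 1 \left(-1\right) = 25 \cdot 42 \left(-1\right) = 1050 \left(-1\right) = -1050$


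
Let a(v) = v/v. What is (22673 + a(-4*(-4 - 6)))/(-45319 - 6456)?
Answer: -22674/51775 ≈ -0.43793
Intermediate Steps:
a(v) = 1
(22673 + a(-4*(-4 - 6)))/(-45319 - 6456) = (22673 + 1)/(-45319 - 6456) = 22674/(-51775) = 22674*(-1/51775) = -22674/51775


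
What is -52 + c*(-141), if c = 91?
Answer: -12883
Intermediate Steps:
-52 + c*(-141) = -52 + 91*(-141) = -52 - 12831 = -12883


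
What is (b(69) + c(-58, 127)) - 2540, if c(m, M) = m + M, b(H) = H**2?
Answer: 2290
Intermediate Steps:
c(m, M) = M + m
(b(69) + c(-58, 127)) - 2540 = (69**2 + (127 - 58)) - 2540 = (4761 + 69) - 2540 = 4830 - 2540 = 2290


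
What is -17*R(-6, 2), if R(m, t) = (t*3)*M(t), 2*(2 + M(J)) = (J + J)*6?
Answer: -1020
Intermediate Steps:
M(J) = -2 + 6*J (M(J) = -2 + ((J + J)*6)/2 = -2 + ((2*J)*6)/2 = -2 + (12*J)/2 = -2 + 6*J)
R(m, t) = 3*t*(-2 + 6*t) (R(m, t) = (t*3)*(-2 + 6*t) = (3*t)*(-2 + 6*t) = 3*t*(-2 + 6*t))
-17*R(-6, 2) = -102*2*(-1 + 3*2) = -102*2*(-1 + 6) = -102*2*5 = -17*60 = -1020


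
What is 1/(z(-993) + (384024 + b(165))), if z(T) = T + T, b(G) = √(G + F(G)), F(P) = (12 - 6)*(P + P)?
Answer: 127346/48651010433 - √2145/145953031299 ≈ 2.6172e-6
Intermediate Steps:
F(P) = 12*P (F(P) = 6*(2*P) = 12*P)
b(G) = √13*√G (b(G) = √(G + 12*G) = √(13*G) = √13*√G)
z(T) = 2*T
1/(z(-993) + (384024 + b(165))) = 1/(2*(-993) + (384024 + √13*√165)) = 1/(-1986 + (384024 + √2145)) = 1/(382038 + √2145)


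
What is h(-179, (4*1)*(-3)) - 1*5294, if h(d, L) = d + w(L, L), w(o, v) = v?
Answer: -5485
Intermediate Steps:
h(d, L) = L + d (h(d, L) = d + L = L + d)
h(-179, (4*1)*(-3)) - 1*5294 = ((4*1)*(-3) - 179) - 1*5294 = (4*(-3) - 179) - 5294 = (-12 - 179) - 5294 = -191 - 5294 = -5485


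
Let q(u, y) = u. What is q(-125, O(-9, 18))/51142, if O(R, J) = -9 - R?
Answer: -125/51142 ≈ -0.0024442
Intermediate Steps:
q(-125, O(-9, 18))/51142 = -125/51142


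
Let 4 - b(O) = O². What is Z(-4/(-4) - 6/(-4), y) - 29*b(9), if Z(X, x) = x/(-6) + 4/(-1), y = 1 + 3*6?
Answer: 13355/6 ≈ 2225.8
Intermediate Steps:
b(O) = 4 - O²
y = 19 (y = 1 + 18 = 19)
Z(X, x) = -4 - x/6 (Z(X, x) = x*(-⅙) + 4*(-1) = -x/6 - 4 = -4 - x/6)
Z(-4/(-4) - 6/(-4), y) - 29*b(9) = (-4 - ⅙*19) - 29*(4 - 1*9²) = (-4 - 19/6) - 29*(4 - 1*81) = -43/6 - 29*(4 - 81) = -43/6 - 29*(-77) = -43/6 + 2233 = 13355/6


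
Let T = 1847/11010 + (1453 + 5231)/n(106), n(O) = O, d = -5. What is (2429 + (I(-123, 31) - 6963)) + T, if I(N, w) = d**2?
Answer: -2594243459/583530 ≈ -4445.8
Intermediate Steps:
I(N, w) = 25 (I(N, w) = (-5)**2 = 25)
T = 36893311/583530 (T = 1847/11010 + (1453 + 5231)/106 = 1847*(1/11010) + 6684*(1/106) = 1847/11010 + 3342/53 = 36893311/583530 ≈ 63.224)
(2429 + (I(-123, 31) - 6963)) + T = (2429 + (25 - 6963)) + 36893311/583530 = (2429 - 6938) + 36893311/583530 = -4509 + 36893311/583530 = -2594243459/583530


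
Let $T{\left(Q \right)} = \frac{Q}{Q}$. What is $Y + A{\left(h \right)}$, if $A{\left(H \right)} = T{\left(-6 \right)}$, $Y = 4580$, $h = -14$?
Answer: $4581$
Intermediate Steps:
$T{\left(Q \right)} = 1$
$A{\left(H \right)} = 1$
$Y + A{\left(h \right)} = 4580 + 1 = 4581$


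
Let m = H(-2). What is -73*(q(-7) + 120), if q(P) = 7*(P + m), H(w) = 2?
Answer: -6205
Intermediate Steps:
m = 2
q(P) = 14 + 7*P (q(P) = 7*(P + 2) = 7*(2 + P) = 14 + 7*P)
-73*(q(-7) + 120) = -73*((14 + 7*(-7)) + 120) = -73*((14 - 49) + 120) = -73*(-35 + 120) = -73*85 = -6205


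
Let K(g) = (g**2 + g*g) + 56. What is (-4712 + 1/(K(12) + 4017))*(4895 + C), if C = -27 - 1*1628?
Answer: -66578860440/4361 ≈ -1.5267e+7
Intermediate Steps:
K(g) = 56 + 2*g**2 (K(g) = (g**2 + g**2) + 56 = 2*g**2 + 56 = 56 + 2*g**2)
C = -1655 (C = -27 - 1628 = -1655)
(-4712 + 1/(K(12) + 4017))*(4895 + C) = (-4712 + 1/((56 + 2*12**2) + 4017))*(4895 - 1655) = (-4712 + 1/((56 + 2*144) + 4017))*3240 = (-4712 + 1/((56 + 288) + 4017))*3240 = (-4712 + 1/(344 + 4017))*3240 = (-4712 + 1/4361)*3240 = -20549031/4361*3240 = -66578860440/4361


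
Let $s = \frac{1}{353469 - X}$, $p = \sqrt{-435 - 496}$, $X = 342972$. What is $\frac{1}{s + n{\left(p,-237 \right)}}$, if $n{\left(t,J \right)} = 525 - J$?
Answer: $\frac{10497}{7998715} \approx 0.0013123$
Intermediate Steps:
$p = 7 i \sqrt{19}$ ($p = \sqrt{-931} = 7 i \sqrt{19} \approx 30.512 i$)
$s = \frac{1}{10497}$ ($s = \frac{1}{353469 - 342972} = \frac{1}{10497} \approx 9.5265 \cdot 10^{-5}$)
$\frac{1}{s + n{\left(p,-237 \right)}} = \frac{1}{\frac{1}{10497} + \left(525 - -237\right)} = \frac{1}{\frac{1}{10497} + \left(525 + 237\right)} = \frac{1}{\frac{1}{10497} + 762} = \frac{1}{\frac{7998715}{10497}} = \frac{10497}{7998715}$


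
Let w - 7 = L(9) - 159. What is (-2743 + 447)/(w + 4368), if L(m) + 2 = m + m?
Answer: -287/529 ≈ -0.54253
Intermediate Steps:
L(m) = -2 + 2*m (L(m) = -2 + (m + m) = -2 + 2*m)
w = -136 (w = 7 + ((-2 + 2*9) - 159) = 7 + ((-2 + 18) - 159) = 7 + (16 - 159) = 7 - 143 = -136)
(-2743 + 447)/(w + 4368) = (-2743 + 447)/(-136 + 4368) = -2296/4232 = -2296*1/4232 = -287/529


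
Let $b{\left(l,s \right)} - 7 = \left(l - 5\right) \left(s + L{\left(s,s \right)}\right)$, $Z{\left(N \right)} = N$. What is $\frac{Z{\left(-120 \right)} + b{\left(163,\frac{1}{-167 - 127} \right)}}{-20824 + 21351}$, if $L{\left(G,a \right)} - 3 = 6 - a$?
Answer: $\frac{77}{31} \approx 2.4839$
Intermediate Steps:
$L{\left(G,a \right)} = 9 - a$ ($L{\left(G,a \right)} = 3 - \left(-6 + a\right) = 9 - a$)
$b{\left(l,s \right)} = -38 + 9 l$ ($b{\left(l,s \right)} = 7 + \left(l - 5\right) \left(s - \left(-9 + s\right)\right) = 7 + \left(-5 + l\right) 9 = 7 + \left(-45 + 9 l\right) = -38 + 9 l$)
$\frac{Z{\left(-120 \right)} + b{\left(163,\frac{1}{-167 - 127} \right)}}{-20824 + 21351} = \frac{-120 + \left(-38 + 9 \cdot 163\right)}{-20824 + 21351} = \frac{-120 + \left(-38 + 1467\right)}{527} = \left(-120 + 1429\right) \frac{1}{527} = 1309 \cdot \frac{1}{527} = \frac{77}{31}$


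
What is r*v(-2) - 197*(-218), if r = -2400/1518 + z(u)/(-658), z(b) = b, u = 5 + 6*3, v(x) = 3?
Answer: 7148585347/166474 ≈ 42941.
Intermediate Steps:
u = 23 (u = 5 + 18 = 23)
r = -269019/166474 (r = -2400/1518 + 23/(-658) = -2400*1/1518 + 23*(-1/658) = -400/253 - 23/658 = -269019/166474 ≈ -1.6160)
r*v(-2) - 197*(-218) = -269019/166474*3 - 197*(-218) = -807057/166474 + 42946 = 7148585347/166474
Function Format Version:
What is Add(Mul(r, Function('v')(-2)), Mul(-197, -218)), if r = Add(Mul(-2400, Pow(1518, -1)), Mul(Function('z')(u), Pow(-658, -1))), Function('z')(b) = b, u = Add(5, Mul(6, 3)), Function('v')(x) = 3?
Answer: Rational(7148585347, 166474) ≈ 42941.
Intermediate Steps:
u = 23 (u = Add(5, 18) = 23)
r = Rational(-269019, 166474) (r = Add(Mul(-2400, Pow(1518, -1)), Mul(23, Pow(-658, -1))) = Add(Mul(-2400, Rational(1, 1518)), Mul(23, Rational(-1, 658))) = Add(Rational(-400, 253), Rational(-23, 658)) = Rational(-269019, 166474) ≈ -1.6160)
Add(Mul(r, Function('v')(-2)), Mul(-197, -218)) = Add(Mul(Rational(-269019, 166474), 3), Mul(-197, -218)) = Add(Rational(-807057, 166474), 42946) = Rational(7148585347, 166474)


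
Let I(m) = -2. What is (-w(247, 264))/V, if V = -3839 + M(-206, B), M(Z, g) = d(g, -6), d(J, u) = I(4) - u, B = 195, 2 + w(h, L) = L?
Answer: 262/3835 ≈ 0.068318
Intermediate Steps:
w(h, L) = -2 + L
d(J, u) = -2 - u
M(Z, g) = 4 (M(Z, g) = -2 - 1*(-6) = -2 + 6 = 4)
V = -3835 (V = -3839 + 4 = -3835)
(-w(247, 264))/V = -(-2 + 264)/(-3835) = -1*262*(-1/3835) = -262*(-1/3835) = 262/3835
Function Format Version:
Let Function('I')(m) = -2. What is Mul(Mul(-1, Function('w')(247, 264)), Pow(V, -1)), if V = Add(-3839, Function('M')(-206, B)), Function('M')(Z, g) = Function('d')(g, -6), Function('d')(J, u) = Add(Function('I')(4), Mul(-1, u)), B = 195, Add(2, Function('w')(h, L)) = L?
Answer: Rational(262, 3835) ≈ 0.068318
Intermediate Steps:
Function('w')(h, L) = Add(-2, L)
Function('d')(J, u) = Add(-2, Mul(-1, u))
Function('M')(Z, g) = 4 (Function('M')(Z, g) = Add(-2, Mul(-1, -6)) = Add(-2, 6) = 4)
V = -3835 (V = Add(-3839, 4) = -3835)
Mul(Mul(-1, Function('w')(247, 264)), Pow(V, -1)) = Mul(Mul(-1, Add(-2, 264)), Pow(-3835, -1)) = Mul(Mul(-1, 262), Rational(-1, 3835)) = Mul(-262, Rational(-1, 3835)) = Rational(262, 3835)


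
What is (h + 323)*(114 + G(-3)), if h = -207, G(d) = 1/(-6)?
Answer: 39614/3 ≈ 13205.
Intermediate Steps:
G(d) = -1/6
(h + 323)*(114 + G(-3)) = (-207 + 323)*(114 - 1/6) = 116*(683/6) = 39614/3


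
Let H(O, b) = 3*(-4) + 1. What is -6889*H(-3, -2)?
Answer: 75779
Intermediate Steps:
H(O, b) = -11 (H(O, b) = -12 + 1 = -11)
-6889*H(-3, -2) = -6889*(-11) = 75779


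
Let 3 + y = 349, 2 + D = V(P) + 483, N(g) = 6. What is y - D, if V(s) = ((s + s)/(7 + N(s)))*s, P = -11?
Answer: -1997/13 ≈ -153.62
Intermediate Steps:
V(s) = 2*s²/13 (V(s) = ((s + s)/(7 + 6))*s = ((2*s)/13)*s = ((2*s)*(1/13))*s = (2*s/13)*s = 2*s²/13)
D = 6495/13 (D = -2 + ((2/13)*(-11)² + 483) = -2 + ((2/13)*121 + 483) = -2 + (242/13 + 483) = -2 + 6521/13 = 6495/13 ≈ 499.62)
y = 346 (y = -3 + 349 = 346)
y - D = 346 - 1*6495/13 = 346 - 6495/13 = -1997/13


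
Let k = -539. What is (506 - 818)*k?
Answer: 168168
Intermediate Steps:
(506 - 818)*k = (506 - 818)*(-539) = -312*(-539) = 168168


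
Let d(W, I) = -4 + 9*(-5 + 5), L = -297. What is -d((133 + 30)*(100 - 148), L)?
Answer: 4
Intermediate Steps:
d(W, I) = -4 (d(W, I) = -4 + 9*0 = -4 + 0 = -4)
-d((133 + 30)*(100 - 148), L) = -1*(-4) = 4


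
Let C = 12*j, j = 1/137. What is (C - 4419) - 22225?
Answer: -3650216/137 ≈ -26644.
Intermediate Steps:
j = 1/137 ≈ 0.0072993
C = 12/137 (C = 12*(1/137) = 12/137 ≈ 0.087591)
(C - 4419) - 22225 = (12/137 - 4419) - 22225 = -605391/137 - 22225 = -3650216/137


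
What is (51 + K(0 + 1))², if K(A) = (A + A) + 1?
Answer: 2916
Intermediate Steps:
K(A) = 1 + 2*A (K(A) = 2*A + 1 = 1 + 2*A)
(51 + K(0 + 1))² = (51 + (1 + 2*(0 + 1)))² = (51 + (1 + 2*1))² = (51 + (1 + 2))² = (51 + 3)² = 54² = 2916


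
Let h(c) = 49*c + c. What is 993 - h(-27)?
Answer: 2343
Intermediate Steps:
h(c) = 50*c
993 - h(-27) = 993 - 50*(-27) = 993 - 1*(-1350) = 993 + 1350 = 2343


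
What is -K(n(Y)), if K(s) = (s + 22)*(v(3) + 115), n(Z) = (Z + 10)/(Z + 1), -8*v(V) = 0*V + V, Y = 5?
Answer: -44933/16 ≈ -2808.3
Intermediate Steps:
v(V) = -V/8 (v(V) = -(0*V + V)/8 = -(0 + V)/8 = -V/8)
n(Z) = (10 + Z)/(1 + Z)
K(s) = 10087/4 + 917*s/8 (K(s) = (s + 22)*(-⅛*3 + 115) = (22 + s)*(-3/8 + 115) = (22 + s)*(917/8) = 10087/4 + 917*s/8)
-K(n(Y)) = -(10087/4 + 917*((10 + 5)/(1 + 5))/8) = -(10087/4 + 917*(15/6)/8) = -(10087/4 + 917*((⅙)*15)/8) = -(10087/4 + (917/8)*(5/2)) = -(10087/4 + 4585/16) = -1*44933/16 = -44933/16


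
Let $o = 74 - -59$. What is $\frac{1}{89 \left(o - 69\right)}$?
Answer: $\frac{1}{5696} \approx 0.00017556$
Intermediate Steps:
$o = 133$ ($o = 74 + 59 = 133$)
$\frac{1}{89 \left(o - 69\right)} = \frac{1}{89 \left(133 - 69\right)} = \frac{1}{89 \cdot 64} = \frac{1}{5696}$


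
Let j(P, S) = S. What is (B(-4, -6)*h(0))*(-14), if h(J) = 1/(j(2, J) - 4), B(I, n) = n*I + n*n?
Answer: 210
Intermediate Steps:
B(I, n) = n**2 + I*n (B(I, n) = I*n + n**2 = n**2 + I*n)
h(J) = 1/(-4 + J) (h(J) = 1/(J - 4) = 1/(-4 + J))
(B(-4, -6)*h(0))*(-14) = ((-6*(-4 - 6))/(-4 + 0))*(-14) = (-6*(-10)/(-4))*(-14) = (60*(-1/4))*(-14) = -15*(-14) = 210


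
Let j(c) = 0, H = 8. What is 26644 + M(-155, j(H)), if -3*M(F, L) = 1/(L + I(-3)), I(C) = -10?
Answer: 799321/30 ≈ 26644.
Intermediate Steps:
M(F, L) = -1/(3*(-10 + L)) (M(F, L) = -1/(3*(L - 10)) = -1/(3*(-10 + L)))
26644 + M(-155, j(H)) = 26644 - 1/(-30 + 3*0) = 26644 - 1/(-30 + 0) = 26644 - 1/(-30) = 26644 - 1*(-1/30) = 26644 + 1/30 = 799321/30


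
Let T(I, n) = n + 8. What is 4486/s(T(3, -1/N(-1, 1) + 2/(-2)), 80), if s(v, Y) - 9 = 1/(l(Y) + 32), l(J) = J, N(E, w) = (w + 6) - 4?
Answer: 502432/1009 ≈ 497.95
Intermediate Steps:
N(E, w) = 2 + w (N(E, w) = (6 + w) - 4 = 2 + w)
T(I, n) = 8 + n
s(v, Y) = 9 + 1/(32 + Y) (s(v, Y) = 9 + 1/(Y + 32) = 9 + 1/(32 + Y))
4486/s(T(3, -1/N(-1, 1) + 2/(-2)), 80) = 4486/(((289 + 9*80)/(32 + 80))) = 4486/(((289 + 720)/112)) = 4486/(((1/112)*1009)) = 4486/(1009/112) = 4486*(112/1009) = 502432/1009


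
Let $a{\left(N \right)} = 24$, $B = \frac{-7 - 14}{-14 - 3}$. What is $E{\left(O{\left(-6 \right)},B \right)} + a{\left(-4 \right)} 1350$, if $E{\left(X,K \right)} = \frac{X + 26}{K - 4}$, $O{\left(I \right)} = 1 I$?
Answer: $\frac{1522460}{47} \approx 32393.0$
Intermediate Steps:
$B = \frac{21}{17}$ ($B = - \frac{21}{-17} = \left(-21\right) \left(- \frac{1}{17}\right) = \frac{21}{17} \approx 1.2353$)
$O{\left(I \right)} = I$
$E{\left(X,K \right)} = \frac{26 + X}{-4 + K}$
$E{\left(O{\left(-6 \right)},B \right)} + a{\left(-4 \right)} 1350 = \frac{26 - 6}{-4 + \frac{21}{17}} + 24 \cdot 1350 = \frac{1}{- \frac{47}{17}} \cdot 20 + 32400 = \left(- \frac{17}{47}\right) 20 + 32400 = - \frac{340}{47} + 32400 = \frac{1522460}{47}$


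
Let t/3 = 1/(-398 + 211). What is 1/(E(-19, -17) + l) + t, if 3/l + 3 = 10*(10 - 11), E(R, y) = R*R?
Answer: -11639/877030 ≈ -0.013271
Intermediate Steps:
t = -3/187 (t = 3/(-398 + 211) = 3/(-187) = 3*(-1/187) = -3/187 ≈ -0.016043)
E(R, y) = R²
l = -3/13 (l = 3/(-3 + 10*(10 - 11)) = 3/(-3 + 10*(-1)) = 3/(-3 - 10) = 3/(-13) = 3*(-1/13) = -3/13 ≈ -0.23077)
1/(E(-19, -17) + l) + t = 1/((-19)² - 3/13) - 3/187 = 1/(361 - 3/13) - 3/187 = 1/(4690/13) - 3/187 = 13/4690 - 3/187 = -11639/877030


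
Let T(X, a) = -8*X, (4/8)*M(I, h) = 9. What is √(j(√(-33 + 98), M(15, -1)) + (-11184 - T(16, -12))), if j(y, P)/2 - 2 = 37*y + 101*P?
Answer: √(-7416 + 74*√65) ≈ 82.58*I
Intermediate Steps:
M(I, h) = 18 (M(I, h) = 2*9 = 18)
j(y, P) = 4 + 74*y + 202*P (j(y, P) = 4 + 2*(37*y + 101*P) = 4 + (74*y + 202*P) = 4 + 74*y + 202*P)
√(j(√(-33 + 98), M(15, -1)) + (-11184 - T(16, -12))) = √((4 + 74*√(-33 + 98) + 202*18) + (-11184 - (-8)*16)) = √((4 + 74*√65 + 3636) + (-11184 - 1*(-128))) = √((3640 + 74*√65) + (-11184 + 128)) = √((3640 + 74*√65) - 11056) = √(-7416 + 74*√65)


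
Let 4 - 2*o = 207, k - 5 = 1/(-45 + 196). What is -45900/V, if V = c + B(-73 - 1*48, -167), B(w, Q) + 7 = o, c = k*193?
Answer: -13861800/259049 ≈ -53.510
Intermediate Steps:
k = 756/151 (k = 5 + 1/(-45 + 196) = 5 + 1/151 = 756/151 ≈ 5.0066)
o = -203/2 (o = 2 - 1/2*207 = 2 - 207/2 = -203/2 ≈ -101.50)
c = 145908/151 (c = (756/151)*193 = 145908/151 ≈ 966.28)
B(w, Q) = -217/2 (B(w, Q) = -7 - 203/2 = -217/2)
V = 259049/302 (V = 145908/151 - 217/2 = 259049/302 ≈ 857.78)
-45900/V = -45900/259049/302 = -45900*302/259049 = -13861800/259049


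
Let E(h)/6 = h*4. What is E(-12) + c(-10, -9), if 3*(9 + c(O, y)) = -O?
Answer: -881/3 ≈ -293.67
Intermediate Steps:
E(h) = 24*h (E(h) = 6*(h*4) = 6*(4*h) = 24*h)
c(O, y) = -9 - O/3 (c(O, y) = -9 + (-O)/3 = -9 - O/3)
E(-12) + c(-10, -9) = 24*(-12) + (-9 - 1/3*(-10)) = -288 + (-9 + 10/3) = -288 - 17/3 = -881/3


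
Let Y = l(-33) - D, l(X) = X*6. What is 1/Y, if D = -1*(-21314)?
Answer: -1/21512 ≈ -4.6486e-5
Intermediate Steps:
l(X) = 6*X
D = 21314
Y = -21512 (Y = 6*(-33) - 1*21314 = -198 - 21314 = -21512)
1/Y = 1/(-21512) = -1/21512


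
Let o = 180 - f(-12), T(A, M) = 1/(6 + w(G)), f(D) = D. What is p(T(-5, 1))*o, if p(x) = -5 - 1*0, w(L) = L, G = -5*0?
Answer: -960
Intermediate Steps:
G = 0
T(A, M) = ⅙ (T(A, M) = 1/(6 + 0) = 1/6 = ⅙)
p(x) = -5 (p(x) = -5 + 0 = -5)
o = 192 (o = 180 - 1*(-12) = 180 + 12 = 192)
p(T(-5, 1))*o = -5*192 = -960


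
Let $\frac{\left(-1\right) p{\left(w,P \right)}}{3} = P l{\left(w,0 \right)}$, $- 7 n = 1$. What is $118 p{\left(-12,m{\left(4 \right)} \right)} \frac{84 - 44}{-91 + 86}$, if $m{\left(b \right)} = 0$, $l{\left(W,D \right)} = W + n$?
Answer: $0$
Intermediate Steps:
$n = - \frac{1}{7}$ ($n = \left(- \frac{1}{7}\right) 1 = - \frac{1}{7} \approx -0.14286$)
$l{\left(W,D \right)} = - \frac{1}{7} + W$ ($l{\left(W,D \right)} = W - \frac{1}{7} = - \frac{1}{7} + W$)
$p{\left(w,P \right)} = - 3 P \left(- \frac{1}{7} + w\right)$
$118 p{\left(-12,m{\left(4 \right)} \right)} \frac{84 - 44}{-91 + 86} = 118 \cdot \frac{3}{7} \cdot 0 \left(1 - -84\right) \frac{84 - 44}{-91 + 86} = 118 \cdot \frac{3}{7} \cdot 0 \left(1 + 84\right) \frac{40}{-5} = 118 \cdot \frac{3}{7} \cdot 0 \cdot 85 \cdot 40 \left(- \frac{1}{5}\right) = 118 \cdot 0 \left(-8\right) = 0 \left(-8\right) = 0$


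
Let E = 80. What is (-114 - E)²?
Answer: 37636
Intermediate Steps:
(-114 - E)² = (-114 - 1*80)² = (-114 - 80)² = (-194)² = 37636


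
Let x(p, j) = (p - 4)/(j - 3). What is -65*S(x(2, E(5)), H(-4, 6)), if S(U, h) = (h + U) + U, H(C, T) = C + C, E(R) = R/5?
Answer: 390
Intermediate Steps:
E(R) = R/5 (E(R) = R*(⅕) = R/5)
H(C, T) = 2*C
x(p, j) = (-4 + p)/(-3 + j)
S(U, h) = h + 2*U (S(U, h) = (U + h) + U = h + 2*U)
-65*S(x(2, E(5)), H(-4, 6)) = -65*(2*(-4) + 2*((-4 + 2)/(-3 + (⅕)*5))) = -65*(-8 + 2*(-2/(-3 + 1))) = -65*(-8 + 2*(-2/(-2))) = -65*(-8 + 2*(-½*(-2))) = -65*(-8 + 2*1) = -65*(-8 + 2) = -65*(-6) = 390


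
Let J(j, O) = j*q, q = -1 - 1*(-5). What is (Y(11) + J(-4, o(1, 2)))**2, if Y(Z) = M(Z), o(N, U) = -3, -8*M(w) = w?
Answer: 19321/64 ≈ 301.89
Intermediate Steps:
q = 4 (q = -1 + 5 = 4)
M(w) = -w/8
Y(Z) = -Z/8
J(j, O) = 4*j (J(j, O) = j*4 = 4*j)
(Y(11) + J(-4, o(1, 2)))**2 = (-1/8*11 + 4*(-4))**2 = (-11/8 - 16)**2 = (-139/8)**2 = 19321/64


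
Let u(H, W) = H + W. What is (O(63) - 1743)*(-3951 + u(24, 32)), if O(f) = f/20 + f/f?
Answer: 27091283/4 ≈ 6.7728e+6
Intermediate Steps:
O(f) = 1 + f/20 (O(f) = f*(1/20) + 1 = f/20 + 1 = 1 + f/20)
(O(63) - 1743)*(-3951 + u(24, 32)) = ((1 + (1/20)*63) - 1743)*(-3951 + (24 + 32)) = ((1 + 63/20) - 1743)*(-3951 + 56) = (83/20 - 1743)*(-3895) = -34777/20*(-3895) = 27091283/4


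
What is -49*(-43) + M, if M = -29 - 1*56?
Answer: 2022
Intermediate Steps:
M = -85 (M = -29 - 56 = -85)
-49*(-43) + M = -49*(-43) - 85 = 2107 - 85 = 2022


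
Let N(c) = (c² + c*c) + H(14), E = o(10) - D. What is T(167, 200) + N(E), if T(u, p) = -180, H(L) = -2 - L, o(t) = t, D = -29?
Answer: 2846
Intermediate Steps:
E = 39 (E = 10 - 1*(-29) = 10 + 29 = 39)
N(c) = -16 + 2*c² (N(c) = (c² + c*c) + (-2 - 1*14) = (c² + c²) + (-2 - 14) = 2*c² - 16 = -16 + 2*c²)
T(167, 200) + N(E) = -180 + (-16 + 2*39²) = -180 + (-16 + 2*1521) = -180 + (-16 + 3042) = -180 + 3026 = 2846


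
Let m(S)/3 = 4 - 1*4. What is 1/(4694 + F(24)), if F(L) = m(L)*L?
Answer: 1/4694 ≈ 0.00021304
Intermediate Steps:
m(S) = 0 (m(S) = 3*(4 - 1*4) = 3*(4 - 4) = 3*0 = 0)
F(L) = 0 (F(L) = 0*L = 0)
1/(4694 + F(24)) = 1/(4694 + 0) = 1/4694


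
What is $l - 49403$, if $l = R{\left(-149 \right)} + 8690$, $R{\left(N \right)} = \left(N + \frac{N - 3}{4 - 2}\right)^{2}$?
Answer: $9912$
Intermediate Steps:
$R{\left(N \right)} = \left(- \frac{3}{2} + \frac{3 N}{2}\right)^{2}$ ($R{\left(N \right)} = \left(N + \frac{-3 + N}{2}\right)^{2} = \left(N + \left(-3 + N\right) \frac{1}{2}\right)^{2} = \left(N + \left(- \frac{3}{2} + \frac{N}{2}\right)\right)^{2} = \left(- \frac{3}{2} + \frac{3 N}{2}\right)^{2}$)
$l = 59315$ ($l = \frac{9 \left(-1 - 149\right)^{2}}{4} + 8690 = \frac{9 \left(-150\right)^{2}}{4} + 8690 = \frac{9}{4} \cdot 22500 + 8690 = 50625 + 8690 = 59315$)
$l - 49403 = 59315 - 49403 = 9912$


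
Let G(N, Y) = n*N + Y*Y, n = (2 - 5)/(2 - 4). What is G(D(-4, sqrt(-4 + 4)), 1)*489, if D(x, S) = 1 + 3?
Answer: 3423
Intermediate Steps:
D(x, S) = 4
n = 3/2 (n = -3/(-2) = -3*(-1/2) = 3/2 ≈ 1.5000)
G(N, Y) = Y**2 + 3*N/2 (G(N, Y) = 3*N/2 + Y*Y = 3*N/2 + Y**2 = Y**2 + 3*N/2)
G(D(-4, sqrt(-4 + 4)), 1)*489 = (1**2 + (3/2)*4)*489 = (1 + 6)*489 = 7*489 = 3423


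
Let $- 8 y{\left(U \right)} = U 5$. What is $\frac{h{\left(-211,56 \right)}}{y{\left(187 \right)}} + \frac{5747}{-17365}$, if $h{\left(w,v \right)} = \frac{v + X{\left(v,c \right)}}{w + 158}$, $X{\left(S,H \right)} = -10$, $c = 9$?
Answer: $- \frac{55680453}{172104515} \approx -0.32353$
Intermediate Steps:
$y{\left(U \right)} = - \frac{5 U}{8}$ ($y{\left(U \right)} = - \frac{U 5}{8} = - \frac{5 U}{8}$)
$h{\left(w,v \right)} = \frac{-10 + v}{158 + w}$ ($h{\left(w,v \right)} = \frac{v - 10}{w + 158} = \frac{-10 + v}{158 + w}$)
$\frac{h{\left(-211,56 \right)}}{y{\left(187 \right)}} + \frac{5747}{-17365} = \frac{\frac{1}{158 - 211} \left(-10 + 56\right)}{\left(- \frac{5}{8}\right) 187} + \frac{5747}{-17365} = \frac{\frac{1}{-53} \cdot 46}{- \frac{935}{8}} + 5747 \left(- \frac{1}{17365}\right) = \left(- \frac{1}{53}\right) 46 \left(- \frac{8}{935}\right) - \frac{5747}{17365} = \left(- \frac{46}{53}\right) \left(- \frac{8}{935}\right) - \frac{5747}{17365} = \frac{368}{49555} - \frac{5747}{17365} = - \frac{55680453}{172104515}$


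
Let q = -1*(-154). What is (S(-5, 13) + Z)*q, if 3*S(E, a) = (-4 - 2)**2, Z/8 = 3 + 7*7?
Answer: 65912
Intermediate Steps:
Z = 416 (Z = 8*(3 + 7*7) = 8*(3 + 49) = 8*52 = 416)
q = 154
S(E, a) = 12 (S(E, a) = (-4 - 2)**2/3 = (1/3)*(-6)**2 = (1/3)*36 = 12)
(S(-5, 13) + Z)*q = (12 + 416)*154 = 428*154 = 65912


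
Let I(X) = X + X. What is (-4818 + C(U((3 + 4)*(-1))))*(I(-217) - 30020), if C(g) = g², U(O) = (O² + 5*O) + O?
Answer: 145235126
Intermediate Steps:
I(X) = 2*X
U(O) = O² + 6*O
(-4818 + C(U((3 + 4)*(-1))))*(I(-217) - 30020) = (-4818 + (((3 + 4)*(-1))*(6 + (3 + 4)*(-1)))²)*(2*(-217) - 30020) = (-4818 + ((7*(-1))*(6 + 7*(-1)))²)*(-434 - 30020) = (-4818 + (-7*(6 - 7))²)*(-30454) = (-4818 + (-7*(-1))²)*(-30454) = (-4818 + 7²)*(-30454) = (-4818 + 49)*(-30454) = -4769*(-30454) = 145235126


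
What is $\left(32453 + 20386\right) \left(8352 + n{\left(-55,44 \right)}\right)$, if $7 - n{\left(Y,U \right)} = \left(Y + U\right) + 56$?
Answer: $439303446$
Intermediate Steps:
$n{\left(Y,U \right)} = -49 - U - Y$ ($n{\left(Y,U \right)} = 7 - \left(\left(Y + U\right) + 56\right) = 7 - \left(\left(U + Y\right) + 56\right) = 7 - \left(56 + U + Y\right) = -49 - U - Y$)
$\left(32453 + 20386\right) \left(8352 + n{\left(-55,44 \right)}\right) = \left(32453 + 20386\right) \left(8352 - 38\right) = 52839 \left(8352 - 38\right) = 52839 \cdot 8314 = 439303446$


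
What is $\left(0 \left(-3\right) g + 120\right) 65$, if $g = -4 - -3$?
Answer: $7800$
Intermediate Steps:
$g = -1$ ($g = -4 + 3 = -1$)
$\left(0 \left(-3\right) g + 120\right) 65 = \left(0 \left(-3\right) \left(-1\right) + 120\right) 65 = \left(0 \left(-1\right) + 120\right) 65 = \left(0 + 120\right) 65 = 120 \cdot 65 = 7800$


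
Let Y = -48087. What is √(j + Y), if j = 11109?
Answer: I*√36978 ≈ 192.3*I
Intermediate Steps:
√(j + Y) = √(11109 - 48087) = √(-36978) = I*√36978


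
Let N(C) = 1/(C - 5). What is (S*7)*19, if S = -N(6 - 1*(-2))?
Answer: -133/3 ≈ -44.333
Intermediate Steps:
N(C) = 1/(-5 + C)
S = -⅓ (S = -1/(-5 + (6 - 1*(-2))) = -1/(-5 + (6 + 2)) = -1/(-5 + 8) = -1/3 = -1*⅓ = -⅓ ≈ -0.33333)
(S*7)*19 = -⅓*7*19 = -7/3*19 = -133/3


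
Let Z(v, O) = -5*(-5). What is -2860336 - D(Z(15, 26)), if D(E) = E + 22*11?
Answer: -2860603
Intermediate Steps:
Z(v, O) = 25
D(E) = 242 + E (D(E) = E + 242 = 242 + E)
-2860336 - D(Z(15, 26)) = -2860336 - (242 + 25) = -2860336 - 1*267 = -2860336 - 267 = -2860603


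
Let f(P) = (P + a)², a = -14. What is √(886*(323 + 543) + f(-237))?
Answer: 3*√92253 ≈ 911.20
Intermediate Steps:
f(P) = (-14 + P)² (f(P) = (P - 14)² = (-14 + P)²)
√(886*(323 + 543) + f(-237)) = √(886*(323 + 543) + (-14 - 237)²) = √(886*866 + (-251)²) = √(767276 + 63001) = √830277 = 3*√92253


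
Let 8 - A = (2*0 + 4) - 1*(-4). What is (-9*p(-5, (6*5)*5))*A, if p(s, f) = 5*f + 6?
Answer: 0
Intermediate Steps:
p(s, f) = 6 + 5*f
A = 0 (A = 8 - ((2*0 + 4) - 1*(-4)) = 8 - ((0 + 4) + 4) = 8 - (4 + 4) = 8 - 1*8 = 8 - 8 = 0)
(-9*p(-5, (6*5)*5))*A = -9*(6 + 5*((6*5)*5))*0 = -9*(6 + 5*(30*5))*0 = -9*(6 + 5*150)*0 = -9*(6 + 750)*0 = -9*756*0 = -6804*0 = 0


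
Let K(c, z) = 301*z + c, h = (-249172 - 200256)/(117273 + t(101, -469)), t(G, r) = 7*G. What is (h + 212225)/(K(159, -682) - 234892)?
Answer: -6259464018/12978242425 ≈ -0.48230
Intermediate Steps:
h = -112357/29495 (h = (-249172 - 200256)/(117273 + 7*101) = -449428/(117273 + 707) = -449428/117980 = -449428*1/117980 = -112357/29495 ≈ -3.8094)
K(c, z) = c + 301*z
(h + 212225)/(K(159, -682) - 234892) = (-112357/29495 + 212225)/((159 + 301*(-682)) - 234892) = 6259464018/(29495*((159 - 205282) - 234892)) = 6259464018/(29495*(-205123 - 234892)) = (6259464018/29495)/(-440015) = (6259464018/29495)*(-1/440015) = -6259464018/12978242425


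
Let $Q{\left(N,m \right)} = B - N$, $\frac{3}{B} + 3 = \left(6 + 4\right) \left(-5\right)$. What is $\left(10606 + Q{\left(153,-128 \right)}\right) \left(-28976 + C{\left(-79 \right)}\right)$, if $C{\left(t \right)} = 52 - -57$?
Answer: $- \frac{15992491202}{53} \approx -3.0175 \cdot 10^{8}$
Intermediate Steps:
$B = - \frac{3}{53}$ ($B = \frac{3}{-3 + \left(6 + 4\right) \left(-5\right)} = \frac{3}{-3 + 10 \left(-5\right)} = \frac{3}{-3 - 50} = \frac{3}{-53} = 3 \left(- \frac{1}{53}\right) = - \frac{3}{53} \approx -0.056604$)
$C{\left(t \right)} = 109$ ($C{\left(t \right)} = 52 + 57 = 109$)
$Q{\left(N,m \right)} = - \frac{3}{53} - N$
$\left(10606 + Q{\left(153,-128 \right)}\right) \left(-28976 + C{\left(-79 \right)}\right) = \left(10606 - \frac{8112}{53}\right) \left(-28976 + 109\right) = \left(10606 - \frac{8112}{53}\right) \left(-28867\right) = \frac{554006}{53} \left(-28867\right) = - \frac{15992491202}{53}$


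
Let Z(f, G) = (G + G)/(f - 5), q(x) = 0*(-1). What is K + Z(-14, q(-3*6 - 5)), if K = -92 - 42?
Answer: -134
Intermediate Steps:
q(x) = 0
Z(f, G) = 2*G/(-5 + f) (Z(f, G) = (2*G)/(-5 + f) = 2*G/(-5 + f))
K = -134
K + Z(-14, q(-3*6 - 5)) = -134 + 2*0/(-5 - 14) = -134 + 2*0/(-19) = -134 + 2*0*(-1/19) = -134 + 0 = -134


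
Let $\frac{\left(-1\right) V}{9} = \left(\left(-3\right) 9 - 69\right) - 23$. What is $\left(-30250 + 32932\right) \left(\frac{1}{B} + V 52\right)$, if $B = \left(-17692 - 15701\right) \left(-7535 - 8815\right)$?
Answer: $\frac{4530564079259549}{30331975} \approx 1.4937 \cdot 10^{8}$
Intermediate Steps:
$B = 545975550$ ($B = \left(-33393\right) \left(-16350\right) = 545975550$)
$V = 1071$ ($V = - 9 \left(\left(\left(-3\right) 9 - 69\right) - 23\right) = - 9 \left(\left(-27 - 69\right) - 23\right) = - 9 \left(-96 - 23\right) = \left(-9\right) \left(-119\right) = 1071$)
$\left(-30250 + 32932\right) \left(\frac{1}{B} + V 52\right) = \left(-30250 + 32932\right) \left(\frac{1}{545975550} + 1071 \cdot 52\right) = 2682 \left(\frac{1}{545975550} + 55692\right) = 2682 \cdot \frac{30406470330601}{545975550} = \frac{4530564079259549}{30331975}$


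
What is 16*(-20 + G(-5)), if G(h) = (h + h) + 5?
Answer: -400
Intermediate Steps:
G(h) = 5 + 2*h (G(h) = 2*h + 5 = 5 + 2*h)
16*(-20 + G(-5)) = 16*(-20 + (5 + 2*(-5))) = 16*(-20 + (5 - 10)) = 16*(-20 - 5) = 16*(-25) = -400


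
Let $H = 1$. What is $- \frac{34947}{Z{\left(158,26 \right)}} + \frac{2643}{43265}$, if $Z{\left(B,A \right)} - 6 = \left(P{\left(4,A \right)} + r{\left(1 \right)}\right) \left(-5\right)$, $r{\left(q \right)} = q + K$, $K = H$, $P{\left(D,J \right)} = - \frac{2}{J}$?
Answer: $\frac{19655889636}{2033455} \approx 9666.3$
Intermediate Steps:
$K = 1$
$r{\left(q \right)} = 1 + q$ ($r{\left(q \right)} = q + 1 = 1 + q$)
$Z{\left(B,A \right)} = -4 + \frac{10}{A}$ ($Z{\left(B,A \right)} = 6 + \left(- \frac{2}{A} + \left(1 + 1\right)\right) \left(-5\right) = 6 + \left(- \frac{2}{A} + 2\right) \left(-5\right) = 6 + \left(2 - \frac{2}{A}\right) \left(-5\right) = 6 - \left(10 - \frac{10}{A}\right) = -4 + \frac{10}{A}$)
$- \frac{34947}{Z{\left(158,26 \right)}} + \frac{2643}{43265} = - \frac{34947}{-4 + \frac{10}{26}} + \frac{2643}{43265} = - \frac{34947}{-4 + 10 \cdot \frac{1}{26}} + 2643 \cdot \frac{1}{43265} = - \frac{34947}{-4 + \frac{5}{13}} + \frac{2643}{43265} = - \frac{34947}{- \frac{47}{13}} + \frac{2643}{43265} = \left(-34947\right) \left(- \frac{13}{47}\right) + \frac{2643}{43265} = \frac{454311}{47} + \frac{2643}{43265} = \frac{19655889636}{2033455}$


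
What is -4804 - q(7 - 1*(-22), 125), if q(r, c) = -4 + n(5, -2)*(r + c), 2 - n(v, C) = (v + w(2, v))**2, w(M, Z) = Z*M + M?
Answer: 39398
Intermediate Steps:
w(M, Z) = M + M*Z (w(M, Z) = M*Z + M = M + M*Z)
n(v, C) = 2 - (2 + 3*v)**2 (n(v, C) = 2 - (v + 2*(1 + v))**2 = 2 - (v + (2 + 2*v))**2 = 2 - (2 + 3*v)**2)
q(r, c) = -4 - 287*c - 287*r (q(r, c) = -4 + (2 - (2 + 3*5)**2)*(r + c) = -4 + (2 - (2 + 15)**2)*(c + r) = -4 + (2 - 1*17**2)*(c + r) = -4 + (2 - 1*289)*(c + r) = -4 + (2 - 289)*(c + r) = -4 - 287*(c + r) = -4 + (-287*c - 287*r) = -4 - 287*c - 287*r)
-4804 - q(7 - 1*(-22), 125) = -4804 - (-4 - 287*125 - 287*(7 - 1*(-22))) = -4804 - (-4 - 35875 - 287*(7 + 22)) = -4804 - (-4 - 35875 - 287*29) = -4804 - (-4 - 35875 - 8323) = -4804 - 1*(-44202) = -4804 + 44202 = 39398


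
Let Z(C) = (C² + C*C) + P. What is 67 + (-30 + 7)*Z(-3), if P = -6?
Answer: -209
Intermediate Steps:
Z(C) = -6 + 2*C² (Z(C) = (C² + C*C) - 6 = (C² + C²) - 6 = 2*C² - 6 = -6 + 2*C²)
67 + (-30 + 7)*Z(-3) = 67 + (-30 + 7)*(-6 + 2*(-3)²) = 67 - 23*(-6 + 2*9) = 67 - 23*(-6 + 18) = 67 - 23*12 = 67 - 276 = -209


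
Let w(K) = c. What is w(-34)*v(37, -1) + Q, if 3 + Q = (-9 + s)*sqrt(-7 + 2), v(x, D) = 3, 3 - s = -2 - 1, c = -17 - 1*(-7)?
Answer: -33 - 3*I*sqrt(5) ≈ -33.0 - 6.7082*I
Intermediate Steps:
c = -10 (c = -17 + 7 = -10)
s = 6 (s = 3 - (-2 - 1) = 3 - 1*(-3) = 3 + 3 = 6)
w(K) = -10
Q = -3 - 3*I*sqrt(5) (Q = -3 + (-9 + 6)*sqrt(-7 + 2) = -3 - 3*I*sqrt(5) ≈ -3.0 - 6.7082*I)
w(-34)*v(37, -1) + Q = -10*3 + (-3 - 3*I*sqrt(5)) = -30 + (-3 - 3*I*sqrt(5)) = -33 - 3*I*sqrt(5)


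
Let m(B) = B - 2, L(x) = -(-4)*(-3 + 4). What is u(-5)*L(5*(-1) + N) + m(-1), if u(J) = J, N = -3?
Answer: -23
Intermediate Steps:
L(x) = 4 (L(x) = -(-4) = -4*(-1) = 4)
m(B) = -2 + B
u(-5)*L(5*(-1) + N) + m(-1) = -5*4 + (-2 - 1) = -20 - 3 = -23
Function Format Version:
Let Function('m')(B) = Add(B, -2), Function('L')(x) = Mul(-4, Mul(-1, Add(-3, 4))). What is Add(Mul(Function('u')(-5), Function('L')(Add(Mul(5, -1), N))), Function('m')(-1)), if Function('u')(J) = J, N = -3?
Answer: -23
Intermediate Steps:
Function('L')(x) = 4 (Function('L')(x) = Mul(-4, Mul(-1, 1)) = Mul(-4, -1) = 4)
Function('m')(B) = Add(-2, B)
Add(Mul(Function('u')(-5), Function('L')(Add(Mul(5, -1), N))), Function('m')(-1)) = Add(Mul(-5, 4), Add(-2, -1)) = Add(-20, -3) = -23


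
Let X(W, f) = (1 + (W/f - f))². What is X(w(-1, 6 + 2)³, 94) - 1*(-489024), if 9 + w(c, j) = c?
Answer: 1103980657/2209 ≈ 4.9977e+5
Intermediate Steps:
w(c, j) = -9 + c
X(W, f) = (1 - f + W/f)² (X(W, f) = (1 + (-f + W/f))² = (1 - f + W/f)²)
X(w(-1, 6 + 2)³, 94) - 1*(-489024) = ((-9 - 1)³ + 94 - 1*94²)²/94² - 1*(-489024) = ((-10)³ + 94 - 1*8836)²/8836 + 489024 = (-1000 + 94 - 8836)²/8836 + 489024 = (1/8836)*(-9742)² + 489024 = (1/8836)*94906564 + 489024 = 23726641/2209 + 489024 = 1103980657/2209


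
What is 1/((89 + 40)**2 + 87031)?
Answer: 1/103672 ≈ 9.6458e-6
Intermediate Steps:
1/((89 + 40)**2 + 87031) = 1/(129**2 + 87031) = 1/(16641 + 87031) = 1/103672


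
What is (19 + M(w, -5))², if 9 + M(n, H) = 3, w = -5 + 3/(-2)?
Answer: 169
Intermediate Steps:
w = -13/2 (w = -5 + 3*(-½) = -5 - 3/2 = -13/2 ≈ -6.5000)
M(n, H) = -6 (M(n, H) = -9 + 3 = -6)
(19 + M(w, -5))² = (19 - 6)² = 13² = 169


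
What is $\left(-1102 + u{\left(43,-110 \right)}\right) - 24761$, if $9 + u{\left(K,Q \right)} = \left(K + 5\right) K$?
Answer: $-23808$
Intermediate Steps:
$u{\left(K,Q \right)} = -9 + K \left(5 + K\right)$ ($u{\left(K,Q \right)} = -9 + \left(K + 5\right) K = -9 + \left(5 + K\right) K = -9 + K \left(5 + K\right)$)
$\left(-1102 + u{\left(43,-110 \right)}\right) - 24761 = \left(-1102 + \left(-9 + 43^{2} + 5 \cdot 43\right)\right) - 24761 = \left(-1102 + \left(-9 + 1849 + 215\right)\right) - 24761 = \left(-1102 + 2055\right) - 24761 = 953 - 24761 = -23808$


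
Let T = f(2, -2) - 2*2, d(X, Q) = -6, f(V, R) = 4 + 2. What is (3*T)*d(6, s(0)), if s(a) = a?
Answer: -36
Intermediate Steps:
f(V, R) = 6
T = 2 (T = 6 - 2*2 = 6 - 4 = 2)
(3*T)*d(6, s(0)) = (3*2)*(-6) = 6*(-6) = -36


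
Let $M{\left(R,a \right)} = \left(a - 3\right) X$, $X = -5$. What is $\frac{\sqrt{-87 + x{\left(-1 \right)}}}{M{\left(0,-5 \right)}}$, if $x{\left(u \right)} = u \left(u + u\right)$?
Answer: $\frac{i \sqrt{85}}{40} \approx 0.23049 i$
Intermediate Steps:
$M{\left(R,a \right)} = 15 - 5 a$ ($M{\left(R,a \right)} = \left(a - 3\right) \left(-5\right) = \left(-3 + a\right) \left(-5\right) = 15 - 5 a$)
$x{\left(u \right)} = 2 u^{2}$ ($x{\left(u \right)} = u 2 u = 2 u^{2}$)
$\frac{\sqrt{-87 + x{\left(-1 \right)}}}{M{\left(0,-5 \right)}} = \frac{\sqrt{-87 + 2 \left(-1\right)^{2}}}{15 - -25} = \frac{\sqrt{-87 + 2 \cdot 1}}{15 + 25} = \frac{\sqrt{-87 + 2}}{40} = \frac{\sqrt{-85}}{40} = \frac{i \sqrt{85}}{40}$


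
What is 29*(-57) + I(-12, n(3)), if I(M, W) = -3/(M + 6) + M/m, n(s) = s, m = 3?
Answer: -3313/2 ≈ -1656.5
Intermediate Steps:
I(M, W) = -3/(6 + M) + M/3 (I(M, W) = -3/(M + 6) + M/3 = -3/(6 + M) + M*(⅓) = -3/(6 + M) + M/3)
29*(-57) + I(-12, n(3)) = 29*(-57) + (-9 + (-12)² + 6*(-12))/(3*(6 - 12)) = -1653 + (⅓)*(-9 + 144 - 72)/(-6) = -1653 + (⅓)*(-⅙)*63 = -1653 - 7/2 = -3313/2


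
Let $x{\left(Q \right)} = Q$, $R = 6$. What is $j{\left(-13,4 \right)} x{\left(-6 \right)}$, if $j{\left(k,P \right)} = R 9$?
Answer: $-324$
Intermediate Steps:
$j{\left(k,P \right)} = 54$ ($j{\left(k,P \right)} = 6 \cdot 9 = 54$)
$j{\left(-13,4 \right)} x{\left(-6 \right)} = 54 \left(-6\right) = -324$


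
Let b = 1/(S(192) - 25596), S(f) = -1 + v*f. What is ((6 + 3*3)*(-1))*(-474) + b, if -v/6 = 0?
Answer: 181994669/25597 ≈ 7110.0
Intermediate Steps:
v = 0 (v = -6*0 = 0)
S(f) = -1 (S(f) = -1 + 0*f = -1 + 0 = -1)
b = -1/25597 (b = 1/(-1 - 25596) = 1/(-25597) = -1/25597 ≈ -3.9067e-5)
((6 + 3*3)*(-1))*(-474) + b = ((6 + 3*3)*(-1))*(-474) - 1/25597 = ((6 + 9)*(-1))*(-474) - 1/25597 = (15*(-1))*(-474) - 1/25597 = -15*(-474) - 1/25597 = 7110 - 1/25597 = 181994669/25597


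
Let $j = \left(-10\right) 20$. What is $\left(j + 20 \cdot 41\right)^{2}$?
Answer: $384400$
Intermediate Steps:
$j = -200$
$\left(j + 20 \cdot 41\right)^{2} = \left(-200 + 20 \cdot 41\right)^{2} = \left(-200 + 820\right)^{2} = 620^{2} = 384400$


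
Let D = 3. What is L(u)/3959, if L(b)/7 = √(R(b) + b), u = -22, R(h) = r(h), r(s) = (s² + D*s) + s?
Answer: 7*√374/3959 ≈ 0.034194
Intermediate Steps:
r(s) = s² + 4*s (r(s) = (s² + 3*s) + s = s² + 4*s)
R(h) = h*(4 + h)
L(b) = 7*√(b + b*(4 + b)) (L(b) = 7*√(b*(4 + b) + b) = 7*√(b + b*(4 + b)))
L(u)/3959 = (7*√(-22*(5 - 22)))/3959 = (7*√(-22*(-17)))*(1/3959) = (7*√374)*(1/3959) = 7*√374/3959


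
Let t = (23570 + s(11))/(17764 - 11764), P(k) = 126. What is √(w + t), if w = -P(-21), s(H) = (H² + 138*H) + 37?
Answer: I*√10961310/300 ≈ 11.036*I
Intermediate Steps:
s(H) = 37 + H² + 138*H
w = -126 (w = -1*126 = -126)
t = 12623/3000 (t = (23570 + (37 + 11² + 138*11))/(17764 - 11764) = (23570 + (37 + 121 + 1518))/6000 = (23570 + 1676)*(1/6000) = 25246*(1/6000) = 12623/3000 ≈ 4.2077)
√(w + t) = √(-126 + 12623/3000) = √(-365377/3000) = I*√10961310/300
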